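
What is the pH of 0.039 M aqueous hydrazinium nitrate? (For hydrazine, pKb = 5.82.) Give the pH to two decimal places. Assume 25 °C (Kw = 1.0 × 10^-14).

N2H5+ is the conjugate acid of the weak base N2H4.
Kb = 10^(−5.82) = 1.51 × 10^-6
Ka = Kw/Kb = 1.0×10^-14 / 1.51 × 10^-6 = 6.62 × 10^-9
Ka = [H+]²/(0.039 − [H+]) = 6.62 × 10^-9
Assume [H+] ≪ 0.039: [H+] ≈ √(6.62 × 10^-9 × 0.039) = 1.61 × 10^-5 M
pH = −log(1.61 × 10^-5) = 4.79

pH = 4.79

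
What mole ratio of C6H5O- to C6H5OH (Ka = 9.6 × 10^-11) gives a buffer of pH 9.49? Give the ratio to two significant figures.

pKa = -log(9.6 × 10^-11) = 10.018
pH = pKa + log(r) ⇒ log(r) = 9.49 − 10.018 = -0.528
r = [C6H5O-]/[C6H5OH] = 10^(-0.528) = 0.296

ratio = 0.30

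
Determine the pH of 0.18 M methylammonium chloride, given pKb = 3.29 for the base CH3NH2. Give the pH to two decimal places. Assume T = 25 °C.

pH = 5.73

CH3NH3+ is the conjugate acid of the weak base CH3NH2.
Kb = 10^(−3.29) = 5.13 × 10^-4
Ka = Kw/Kb = 1.0×10^-14 / 5.13 × 10^-4 = 1.95 × 10^-11
Let x = [H+] at equilibrium. Ka = x²/(0.18 − x).
Since Ka ≪ C₀, x ≈ √(Ka·C₀) = 1.87 × 10^-6 M.
pH = −log[H+] = −log(1.87 × 10^-6) = 5.73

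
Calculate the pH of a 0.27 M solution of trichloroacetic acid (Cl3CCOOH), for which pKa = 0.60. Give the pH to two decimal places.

pH = 0.79

Cl3CCOOH ⇌ Cl3CCOO- + H+
Ka = 10^(−0.60) = 2.51 × 10^-1
Ka = x²/(0.27 − x) = 2.51 × 10^-1
Here C₀/Ka ≈ 1.08, so the small-x approximation fails. Use the quadratic:
x = [−0.251 + √(0.251² + 0.271)]/2 = 1.63 × 10^-1 M
pH = −log[H+] = −log(1.63 × 10^-1) = 0.79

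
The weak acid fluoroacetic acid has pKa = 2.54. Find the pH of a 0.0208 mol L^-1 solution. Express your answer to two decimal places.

FCH2COOH ⇌ FCH2COO- + H+
Ka = 10^(−2.54) = 2.88 × 10^-3
From the ICE table, Ka = [H+]²/(0.0208 − [H+]) = 2.88 × 10^-3.
[H+] is not negligible relative to C₀; solve [H+]² + 0.00288·[H+] − 5.99e-05 = 0.
[H+] = [−0.00288 + √(0.00288² + 0.00024)]/2 = 6.43 × 10^-3 M
pH = −log(6.43 × 10^-3) = 2.19

pH = 2.19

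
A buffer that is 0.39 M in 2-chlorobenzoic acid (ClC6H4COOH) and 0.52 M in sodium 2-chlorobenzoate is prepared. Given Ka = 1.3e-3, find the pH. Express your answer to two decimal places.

pH = 3.01

pKa = −log(1.3 × 10^-3) = 2.886
pH = pKa + log([A⁻]/[HA]) = 2.886 + log(0.52/0.39)
pH = 2.886 + (+0.125) = 3.01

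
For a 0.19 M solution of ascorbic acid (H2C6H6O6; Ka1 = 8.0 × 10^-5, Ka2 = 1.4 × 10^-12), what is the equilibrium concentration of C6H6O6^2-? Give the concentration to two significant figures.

First ionization gives [H+] ≈ [HC6H6O6-] = 3.90 × 10^-3 M.
Second step: Ka2 = [H+][C6H6O6^2-]/[HC6H6O6-] ≈ [C6H6O6^2-] (since [H+] ≈ [HC6H6O6-]).
So [C6H6O6^2-] ≈ Ka2.

1.4 × 10^-12 M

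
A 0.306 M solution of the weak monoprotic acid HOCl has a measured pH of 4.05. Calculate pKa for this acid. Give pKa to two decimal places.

[H+] = 10^(-4.05) = 8.91 × 10^-5 M
At equilibrium [HA] = 0.306 − 8.91 × 10^-5 = 3.06 × 10^-1 M
Ka = [H+][A-]/[HA] = (8.91 × 10^-5)² / 3.06 × 10^-1 = 2.59 × 10^-8
pKa = -log(2.59 × 10^-8) = 7.59

pKa = 7.59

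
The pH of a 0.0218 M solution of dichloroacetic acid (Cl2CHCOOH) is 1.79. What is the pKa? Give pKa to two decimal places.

[H+] = 10^(-1.79) = 1.62 × 10^-2 M
At equilibrium [HA] = 0.0218 − 1.62 × 10^-2 = 5.60 × 10^-3 M
Ka = [H+][A-]/[HA] = (1.62 × 10^-2)² / 5.60 × 10^-3 = 4.69 × 10^-2
pKa = -log(4.69 × 10^-2) = 1.33

pKa = 1.33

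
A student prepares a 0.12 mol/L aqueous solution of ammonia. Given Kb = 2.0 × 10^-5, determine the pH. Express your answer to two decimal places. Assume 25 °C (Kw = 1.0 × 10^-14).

NH3 + H2O ⇌ NH4+ + OH-
From the ICE table, Kb = [OH-]²/(0.12 − [OH-]) = 2.0 × 10^-5.
Neglecting [OH-] in the denominator: [OH-] = √(2.0 × 10^-5 × 0.12) = 1.55 × 10^-3 M
Check: 1.3% ionized — well under 5%, approximation valid.
pOH = −log(1.55 × 10^-3) = 2.81; pH = 14.00 − 2.81 = 11.19

pH = 11.19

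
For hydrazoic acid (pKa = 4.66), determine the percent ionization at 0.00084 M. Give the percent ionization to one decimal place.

HN3 ⇌ N3- + H+; let x = [H+] at equilibrium.
Ka = 10^(−4.66) = 2.19 × 10^-5
Solve x² + 2.19e-05x − 1.84e-08 = 0 → x = 1.25 × 10^-4 M
Fraction ionized = 1.25 × 10^-4 / 0.00084 = 0.1488 → 14.9%

14.9%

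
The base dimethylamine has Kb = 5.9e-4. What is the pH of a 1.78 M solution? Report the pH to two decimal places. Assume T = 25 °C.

pH = 12.51

(CH3)2NH + H2O ⇌ (CH3)2NH2+ + OH-
From the ICE table, Kb = [OH-]²/(1.78 − [OH-]) = 5.9 × 10^-4.
Assume [OH-] ≪ 1.78: [OH-] ≈ √(5.9 × 10^-4 × 1.78) = 3.24 × 10^-2 M
Check: 1.8% ionized — well under 5%, approximation valid.
pOH = −log(3.24 × 10^-2) = 1.49; pH = 14.00 − 1.49 = 12.51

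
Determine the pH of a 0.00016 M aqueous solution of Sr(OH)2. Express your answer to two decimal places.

pH = 10.51

Sr(OH)2 is a strong base (each formula unit releases 2 OH-); [OH-] = 0.00032 M.
pOH = -log(0.00032) = 3.49
pH = 14.00 - 3.49 = 10.51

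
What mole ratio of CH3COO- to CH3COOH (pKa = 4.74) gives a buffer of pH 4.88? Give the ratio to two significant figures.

ratio = 1.4

pH = pKa + log(r) ⇒ log(r) = 4.88 − 4.74 = +0.14
r = [CH3COO-]/[CH3COOH] = 10^(+0.14) = 1.38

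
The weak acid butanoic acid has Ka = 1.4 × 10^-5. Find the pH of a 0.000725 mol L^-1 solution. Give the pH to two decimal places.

CH3(CH2)2COOH ⇌ CH3(CH2)2COO- + H+
Ka = [H+]²/(0.000725 − [H+]) = 1.4 × 10^-5
Here C₀/Ka ≈ 51.8, so the small-[H+] approximation fails. Use the quadratic:
[H+] = [−1.4e-05 + √(1.4e-05² + 4.06e-08)]/2 = 9.40 × 10^-5 M
pH = −log(9.40 × 10^-5) = 4.03

pH = 4.03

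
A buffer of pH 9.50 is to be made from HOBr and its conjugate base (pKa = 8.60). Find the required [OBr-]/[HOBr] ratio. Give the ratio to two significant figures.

ratio = 7.9

pH = pKa + log(r) ⇒ log(r) = 9.50 − 8.60 = +0.90
r = [OBr-]/[HOBr] = 10^(+0.90) = 7.94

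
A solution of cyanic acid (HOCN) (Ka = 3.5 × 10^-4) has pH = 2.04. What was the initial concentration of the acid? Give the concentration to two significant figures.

[H+] = 10^(-2.04) = 9.12 × 10^-3 M = x
Ka = x²/(C₀ − x) ⇒ C₀ = x + x²/Ka
C₀ = 9.12 × 10^-3 + (9.12 × 10^-3)²/(3.5 × 10^-4) = 2.47 × 10^-1 M

C₀ = 2.5 × 10^-1 M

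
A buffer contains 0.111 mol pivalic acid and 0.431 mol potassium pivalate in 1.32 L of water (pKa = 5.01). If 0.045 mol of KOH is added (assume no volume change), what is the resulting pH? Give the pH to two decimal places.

pH = 5.87

After neutralization: n((CH3)3CCOOH) = 0.066 mol, n((CH3)3CCOO-) = 0.476 mol.
pH = pKa + log(n_(CH3)3CCOO-/n_(CH3)3CCOOH) = 5.01 + log(0.476/0.066) = 5.01 + (+0.858)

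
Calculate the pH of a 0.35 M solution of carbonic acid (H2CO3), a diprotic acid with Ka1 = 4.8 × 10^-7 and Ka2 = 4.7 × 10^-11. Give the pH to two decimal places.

pH = 3.39

Ka1 ≫ Ka2, so treat the first dissociation as the only significant source of H+.
Ka1 = x²/(0.35 − x) = 4.8 × 10^-7
x ≈ √(4.8 × 10^-7 × 0.35) = 4.10 × 10^-4 M
pH = −log(4.10 × 10^-4) = 3.39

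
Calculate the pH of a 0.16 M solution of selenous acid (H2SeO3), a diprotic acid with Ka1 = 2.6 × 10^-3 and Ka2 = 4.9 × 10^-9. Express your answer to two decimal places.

Ka1 ≫ Ka2, so treat the first dissociation as the only significant source of H+.
Ka1 = x²/(0.16 − x) = 2.6 × 10^-3
Solving the quadratic: x = (−Ka1 + √(Ka1² + 4·Ka1·C₀))/2 = 1.91 × 10^-2 M
pH = −log(1.91 × 10^-2) = 1.72

pH = 1.72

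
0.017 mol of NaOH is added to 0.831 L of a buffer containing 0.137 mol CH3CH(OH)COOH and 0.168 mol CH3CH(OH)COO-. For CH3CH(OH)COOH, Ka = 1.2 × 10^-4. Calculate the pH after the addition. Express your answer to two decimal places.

pH = 4.11

OH- converts CH3CH(OH)COOH to CH3CH(OH)COO-: CH3CH(OH)COOH → 0.12 mol, CH3CH(OH)COO- → 0.185 mol.
pKa = −log(1.2 × 10^-4) = 3.921
pH = pKa + log(n_CH3CH(OH)COO-/n_CH3CH(OH)COOH) = 3.921 + log(0.185/0.12) = 3.921 + (+0.188)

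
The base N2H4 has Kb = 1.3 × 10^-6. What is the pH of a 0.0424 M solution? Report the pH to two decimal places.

N2H4 + H2O ⇌ N2H5+ + OH-
Kb = [OH-]²/(0.0424 − [OH-]) = 1.3 × 10^-6
Neglecting [OH-] in the denominator: [OH-] = √(1.3 × 10^-6 × 0.0424) = 2.35 × 10^-4 M
Check: 0.55% ionized — well under 5%, approximation valid.
pOH = 3.63, so pH = 14.00 − pOH = 10.37

pH = 10.37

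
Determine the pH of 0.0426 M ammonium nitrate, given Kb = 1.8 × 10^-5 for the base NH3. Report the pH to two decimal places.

pH = 5.31

NH4+ is the conjugate acid of the weak base NH3.
Ka = Kw/Kb = 1.0×10^-14 / 1.8 × 10^-5 = 5.56 × 10^-10
From the ICE table, Ka = x²/(0.0426 − x) = 5.56 × 10^-10.
Since Ka ≪ C₀, x ≈ √(Ka·C₀) = 4.87 × 10^-6 M.
pH = −log(4.87 × 10^-6) = 5.31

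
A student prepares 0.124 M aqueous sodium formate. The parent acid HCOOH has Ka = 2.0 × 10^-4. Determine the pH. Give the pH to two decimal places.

HCOO- is the conjugate base of the weak acid HCOOH.
Kb = Kw/Ka = 1.0×10^-14 / 2.0 × 10^-4 = 5.00 × 10^-11
Kb = x²/(0.124 − x) = 5.00 × 10^-11
Neglecting x in the denominator: x = √(5.00 × 10^-11 × 0.124) = 2.49 × 10^-6 M
(x/C₀ = 0.002% < 5%, so the approximation holds.)
pOH = −log(2.49 × 10^-6) = 5.60; pH = 14.00 − 5.60 = 8.40

pH = 8.40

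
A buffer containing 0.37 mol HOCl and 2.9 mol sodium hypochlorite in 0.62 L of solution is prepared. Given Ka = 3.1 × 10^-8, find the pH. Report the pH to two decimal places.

pKa = −log(3.1 × 10^-8) = 7.509
pH = pKa + log([A⁻]/[HA]) = 7.509 + log(2.9/0.37)
pH = 7.509 + (+0.894) = 8.40

pH = 8.40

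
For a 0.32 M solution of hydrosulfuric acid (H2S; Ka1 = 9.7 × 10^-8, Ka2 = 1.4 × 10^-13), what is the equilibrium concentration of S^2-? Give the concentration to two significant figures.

1.4 × 10^-13 M

First ionization gives [H+] ≈ [HS-] = 1.76 × 10^-4 M.
Second step: Ka2 = [H+][S^2-]/[HS-] ≈ [S^2-] (since [H+] ≈ [HS-]).
So [S^2-] ≈ Ka2.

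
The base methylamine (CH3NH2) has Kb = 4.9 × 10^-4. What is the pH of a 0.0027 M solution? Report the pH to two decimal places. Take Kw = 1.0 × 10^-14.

pH = 10.97

CH3NH2 + H2O ⇌ CH3NH3+ + OH-
From the ICE table, Kb = x²/(0.0027 − x) = 4.9 × 10^-4.
x is not negligible relative to C₀; solve x² + 0.00049·x − 1.32e-06 = 0.
x = [−0.00049 + √(0.00049² + 5.29e-06)]/2 = 9.31 × 10^-4 M
pOH = 3.03, so pH = 14.00 − pOH = 10.97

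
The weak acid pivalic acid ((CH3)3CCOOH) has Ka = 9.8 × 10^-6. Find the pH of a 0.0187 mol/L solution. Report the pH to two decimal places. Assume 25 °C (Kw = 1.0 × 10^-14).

pH = 3.37

(CH3)3CCOOH ⇌ (CH3)3CCOO- + H+
From the ICE table, Ka = [H+]²/(0.0187 − [H+]) = 9.8 × 10^-6.
Assume [H+] ≪ 0.0187: [H+] ≈ √(9.8 × 10^-6 × 0.0187) = 4.28 × 10^-4 M
([H+]/C₀ = 2.3% < 5%, so the approximation holds.)
pH = −log[H+] = −log(4.28 × 10^-4) = 3.37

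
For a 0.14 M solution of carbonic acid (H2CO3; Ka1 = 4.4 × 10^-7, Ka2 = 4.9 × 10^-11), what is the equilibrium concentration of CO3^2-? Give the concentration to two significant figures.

First ionization gives [H+] ≈ [HCO3-] = 2.48 × 10^-4 M.
Second step: Ka2 = [H+][CO3^2-]/[HCO3-] ≈ [CO3^2-] (since [H+] ≈ [HCO3-]).
So [CO3^2-] ≈ Ka2.

4.9 × 10^-11 M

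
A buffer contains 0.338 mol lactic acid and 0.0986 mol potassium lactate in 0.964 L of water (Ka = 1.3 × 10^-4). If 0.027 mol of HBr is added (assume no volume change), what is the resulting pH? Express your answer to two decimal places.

After neutralization: n(CH3CH(OH)COOH) = 0.365 mol, n(CH3CH(OH)COO-) = 0.0716 mol.
pKa = −log(1.3 × 10^-4) = 3.886
pH = pKa + log(n_CH3CH(OH)COO-/n_CH3CH(OH)COOH) = 3.886 + log(0.0716/0.365) = 3.886 + (-0.707)

pH = 3.18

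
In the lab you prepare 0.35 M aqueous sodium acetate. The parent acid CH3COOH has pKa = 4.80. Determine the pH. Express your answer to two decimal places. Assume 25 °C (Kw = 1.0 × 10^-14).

CH3COO- is the conjugate base of the weak acid CH3COOH.
Ka = 10^(−4.80) = 1.58 × 10^-5
Kb = Kw/Ka = 1.0×10^-14 / 1.58 × 10^-5 = 6.33 × 10^-10
From the ICE table, Kb = [OH-]²/(0.35 − [OH-]) = 6.33 × 10^-10.
Since Kb ≪ C₀, [OH-] ≈ √(Kb·C₀) = 1.49 × 10^-5 M.
pOH = 4.83, so pH = 14.00 − pOH = 9.17

pH = 9.17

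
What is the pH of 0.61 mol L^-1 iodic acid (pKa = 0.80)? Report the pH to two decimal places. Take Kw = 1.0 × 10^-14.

HIO3 ⇌ IO3- + H+
Ka = 10^(−0.80) = 1.58 × 10^-1
Ka = x²/(0.61 − x) = 1.58 × 10^-1
x is not negligible relative to C₀; solve x² + 0.158·x − 0.0964 = 0.
x = (−Ka + √(Ka² + 4·Ka·C₀))/2 = 2.41 × 10^-1 M
pH = −log[H+] = −log(2.41 × 10^-1) = 0.62

pH = 0.62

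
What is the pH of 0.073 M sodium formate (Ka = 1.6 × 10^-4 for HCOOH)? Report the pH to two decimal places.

pH = 8.33

HCOO- is the conjugate base of the weak acid HCOOH.
Kb = Kw/Ka = 1.0×10^-14 / 1.6 × 10^-4 = 6.25 × 10^-11
From the ICE table, Kb = [OH-]²/(0.073 − [OH-]) = 6.25 × 10^-11.
Assume [OH-] ≪ 0.073: [OH-] ≈ √(6.25 × 10^-11 × 0.073) = 2.14 × 10^-6 M
Check: 0.0029% ionized — well under 5%, approximation valid.
pOH = 5.67, so pH = 14.00 − pOH = 8.33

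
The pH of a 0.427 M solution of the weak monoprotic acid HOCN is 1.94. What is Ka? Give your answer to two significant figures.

Ka = 3.2 × 10^-4

[H+] = 10^(-1.94) = 1.15 × 10^-2 M
At equilibrium [HA] = 0.427 − 1.15 × 10^-2 = 4.15 × 10^-1 M
Ka = [H+][A-]/[HA] = (1.15 × 10^-2)² / 4.15 × 10^-1 = 3.2 × 10^-4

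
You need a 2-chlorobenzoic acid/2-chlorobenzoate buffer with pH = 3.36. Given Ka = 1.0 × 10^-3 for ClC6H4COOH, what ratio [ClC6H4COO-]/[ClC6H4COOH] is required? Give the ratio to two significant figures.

pKa = -log(1.0 × 10^-3) = 3.000
pH = pKa + log(r) ⇒ log(r) = 3.36 − 3.000 = +0.360
r = [ClC6H4COO-]/[ClC6H4COOH] = 10^(+0.360) = 2.29

ratio = 2.3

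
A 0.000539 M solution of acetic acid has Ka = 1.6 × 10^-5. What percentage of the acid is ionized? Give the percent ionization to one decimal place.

CH3COOH ⇌ CH3COO- + H+; let x = [H+] at equilibrium.
Ka = x²/(C₀ − x); solving the quadratic gives x = 8.52 × 10^-5 M.
Fraction ionized = 8.52 × 10^-5 / 0.000539 = 0.1581 → 15.8%

15.8%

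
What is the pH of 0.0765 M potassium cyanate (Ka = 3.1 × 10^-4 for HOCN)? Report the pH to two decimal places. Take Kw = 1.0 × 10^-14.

OCN- is the conjugate base of the weak acid HOCN.
Kb = Kw/Ka = 1.0×10^-14 / 3.1 × 10^-4 = 3.23 × 10^-11
Kb = x²/(0.0765 − x) = 3.23 × 10^-11
Neglecting x in the denominator: x = √(3.23 × 10^-11 × 0.0765) = 1.57 × 10^-6 M
Check: 0.0021% ionized — well under 5%, approximation valid.
pOH = 5.80, so pH = 14.00 − pOH = 8.20

pH = 8.20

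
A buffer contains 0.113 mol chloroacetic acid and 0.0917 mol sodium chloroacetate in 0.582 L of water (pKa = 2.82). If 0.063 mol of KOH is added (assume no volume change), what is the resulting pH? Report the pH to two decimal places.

pH = 3.31

After neutralization: n(ClCH2COOH) = 0.05 mol, n(ClCH2COO-) = 0.155 mol.
Henderson–Hasselbalch with mole ratio 0.155/0.05: pH = 2.82 + (+0.491)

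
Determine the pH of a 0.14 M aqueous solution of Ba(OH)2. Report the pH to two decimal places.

pH = 13.45

Ba(OH)2 is a strong base (each formula unit releases 2 OH-); [OH-] = 0.28 M.
pOH = -log(0.28) = 0.55
pH = 14.00 - 0.55 = 13.45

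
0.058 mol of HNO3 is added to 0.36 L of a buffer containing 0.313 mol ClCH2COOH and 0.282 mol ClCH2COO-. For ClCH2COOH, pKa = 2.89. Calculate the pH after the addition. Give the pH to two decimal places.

Added H+ converts ClCH2COO- to ClCH2COOH: ClCH2COOH → 0.371 mol, ClCH2COO- → 0.224 mol.
pH = pKa + log(n_ClCH2COO-/n_ClCH2COOH) = 2.89 + log(0.224/0.371) = 2.89 + (-0.219)

pH = 2.67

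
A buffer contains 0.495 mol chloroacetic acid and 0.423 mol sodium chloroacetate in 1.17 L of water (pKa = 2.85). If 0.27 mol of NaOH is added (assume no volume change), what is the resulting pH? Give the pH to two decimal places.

pH = 3.34

After neutralization: n(ClCH2COOH) = 0.225 mol, n(ClCH2COO-) = 0.693 mol.
Henderson–Hasselbalch with mole ratio 0.693/0.225: pH = 2.85 + (+0.489)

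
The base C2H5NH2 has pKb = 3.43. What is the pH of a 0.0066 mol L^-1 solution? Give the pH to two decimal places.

C2H5NH2 + H2O ⇌ C2H5NH3+ + OH-
Kb = 10^(−3.43) = 3.72 × 10^-4
Let x = [OH-] at equilibrium. Kb = x²/(0.0066 − x).
Here C₀/Kb ≈ 17.7, so the small-x approximation fails. Use the quadratic:
x = [−0.000372 + √(0.000372² + 9.82e-06)]/2 = 1.39 × 10^-3 M
pOH = 2.86, so pH = 14.00 − pOH = 11.14

pH = 11.14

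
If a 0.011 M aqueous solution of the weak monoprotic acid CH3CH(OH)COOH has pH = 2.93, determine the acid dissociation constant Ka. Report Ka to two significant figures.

[H+] = 10^(-2.93) = 1.17 × 10^-3 M
At equilibrium [HA] = 0.011 − 1.17 × 10^-3 = 9.83 × 10^-3 M
Ka = [H+][A-]/[HA] = (1.17 × 10^-3)² / 9.83 × 10^-3 = 1.4 × 10^-4

Ka = 1.4 × 10^-4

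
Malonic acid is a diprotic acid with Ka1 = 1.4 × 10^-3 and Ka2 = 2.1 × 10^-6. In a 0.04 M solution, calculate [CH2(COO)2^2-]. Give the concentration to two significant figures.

2.1 × 10^-6 M

First ionization gives [H+] ≈ [CH2(COOH)COO-] = 6.82 × 10^-3 M.
Second step: Ka2 = [H+][CH2(COO)2^2-]/[CH2(COOH)COO-] ≈ [CH2(COO)2^2-] (since [H+] ≈ [CH2(COOH)COO-]).
So [CH2(COO)2^2-] ≈ Ka2.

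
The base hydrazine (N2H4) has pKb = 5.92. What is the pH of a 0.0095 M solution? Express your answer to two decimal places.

N2H4 + H2O ⇌ N2H5+ + OH-
Kb = 10^(−5.92) = 1.20 × 10^-6
Kb = x²/(0.0095 − x) = 1.20 × 10^-6
Since Kb ≪ C₀, x ≈ √(Kb·C₀) = 1.07 × 10^-4 M.
Check: 1.1% ionized — well under 5%, approximation valid.
pOH = −log(1.07 × 10^-4) = 3.97; pH = 14.00 − 3.97 = 10.03

pH = 10.03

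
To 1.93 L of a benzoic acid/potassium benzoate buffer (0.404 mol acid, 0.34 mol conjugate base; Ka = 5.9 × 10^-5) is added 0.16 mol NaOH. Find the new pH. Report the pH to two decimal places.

pH = 4.54

OH- converts C6H5COOH to C6H5COO-: C6H5COOH → 0.244 mol, C6H5COO- → 0.5 mol.
pKa = −log(5.9 × 10^-5) = 4.229
pH = pKa + log(n_C6H5COO-/n_C6H5COOH) = 4.229 + log(0.5/0.244) = 4.229 + (+0.312)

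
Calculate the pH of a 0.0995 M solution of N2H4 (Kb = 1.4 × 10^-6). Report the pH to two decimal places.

pH = 10.57

N2H4 + H2O ⇌ N2H5+ + OH-
From the ICE table, Kb = x²/(0.0995 − x) = 1.4 × 10^-6.
Since Kb ≪ C₀, x ≈ √(Kb·C₀) = 3.73 × 10^-4 M.
pOH = 3.43, so pH = 14.00 − pOH = 10.57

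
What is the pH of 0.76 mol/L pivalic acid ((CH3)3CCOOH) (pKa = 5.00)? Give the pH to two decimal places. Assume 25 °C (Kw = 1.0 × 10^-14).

pH = 2.56

(CH3)3CCOOH ⇌ (CH3)3CCOO- + H+
Ka = 10^(−5.00) = 1.00 × 10^-5
Ka = [H+]²/(0.76 − [H+]) = 1.00 × 10^-5
Since Ka ≪ C₀, [H+] ≈ √(Ka·C₀) = 2.76 × 10^-3 M.
([H+]/C₀ = 0.36% < 5%, so the approximation holds.)
pH = −log(2.76 × 10^-3) = 2.56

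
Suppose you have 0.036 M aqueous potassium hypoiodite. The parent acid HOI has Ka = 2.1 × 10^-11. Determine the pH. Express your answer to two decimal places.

pH = 11.59

OI- is the conjugate base of the weak acid HOI.
Kb = Kw/Ka = 1.0×10^-14 / 2.1 × 10^-11 = 4.76 × 10^-4
From the ICE table, Kb = x²/(0.036 − x) = 4.76 × 10^-4.
The 5% rule fails; solving x² + Kb·x − Kb·C₀ = 0 exactly:
x = (−Kb + √(Kb² + 4·Kb·C₀))/2 = 3.91 × 10^-3 M
pOH = −log(3.91 × 10^-3) = 2.41; pH = 14.00 − 2.41 = 11.59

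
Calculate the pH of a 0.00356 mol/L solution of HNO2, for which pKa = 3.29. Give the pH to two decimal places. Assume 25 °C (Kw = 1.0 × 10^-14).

pH = 2.95

HNO2 ⇌ NO2- + H+
Ka = 10^(−3.29) = 5.13 × 10^-4
From the ICE table, Ka = [H+]²/(0.00356 − [H+]) = 5.13 × 10^-4.
The 5% rule fails; solving [H+]² + Ka·[H+] − Ka·C₀ = 0 exactly:
[H+] = (−Ka + √(Ka² + 4·Ka·C₀))/2 = 1.12 × 10^-3 M
pH = −log(1.12 × 10^-3) = 2.95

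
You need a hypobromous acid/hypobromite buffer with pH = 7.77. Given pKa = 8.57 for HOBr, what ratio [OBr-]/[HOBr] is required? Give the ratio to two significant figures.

ratio = 0.16

pH = pKa + log(r) ⇒ log(r) = 7.77 − 8.57 = -0.80
r = [OBr-]/[HOBr] = 10^(-0.80) = 0.158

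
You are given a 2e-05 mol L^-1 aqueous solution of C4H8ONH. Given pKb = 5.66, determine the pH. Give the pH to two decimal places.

C4H8ONH + H2O ⇌ C4H8ONH2+ + OH-
Kb = 10^(−5.66) = 2.19 × 10^-6
From the ICE table, Kb = x²/(2e-05 − x) = 2.19 × 10^-6.
x is not negligible relative to C₀; solve x² + 2.19e-06·x − 4.38e-11 = 0.
x = [−2.19e-06 + √(2.19e-06² + 1.75e-10)]/2 = 5.61 × 10^-6 M
pOH = −log(5.61 × 10^-6) = 5.25; pH = 14.00 − 5.25 = 8.75

pH = 8.75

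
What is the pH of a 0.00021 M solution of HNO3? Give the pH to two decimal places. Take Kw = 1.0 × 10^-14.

HNO3 is a strong acid and dissociates completely, so [H+] = 0.00021 M.
pH = -log(0.00021) = 3.68

pH = 3.68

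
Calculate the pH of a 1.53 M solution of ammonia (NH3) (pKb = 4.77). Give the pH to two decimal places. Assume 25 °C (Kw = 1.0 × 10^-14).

NH3 + H2O ⇌ NH4+ + OH-
Kb = 10^(−4.77) = 1.70 × 10^-5
From the ICE table, Kb = x²/(1.53 − x) = 1.70 × 10^-5.
Since Kb ≪ C₀, x ≈ √(Kb·C₀) = 5.10 × 10^-3 M.
pOH = −log(5.10 × 10^-3) = 2.29; pH = 14.00 − 2.29 = 11.71

pH = 11.71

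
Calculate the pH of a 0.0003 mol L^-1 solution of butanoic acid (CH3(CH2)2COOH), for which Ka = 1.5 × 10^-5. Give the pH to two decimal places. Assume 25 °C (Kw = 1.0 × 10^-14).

pH = 4.22

CH3(CH2)2COOH ⇌ CH3(CH2)2COO- + H+
Ka = [H+]²/(0.0003 − [H+]) = 1.5 × 10^-5
Here C₀/Ka ≈ 20, so the small-[H+] approximation fails. Use the quadratic:
[H+] = (−Ka + √(Ka² + 4·Ka·C₀))/2 = 6.00 × 10^-5 M
pH = −log[H+] = −log(6.00 × 10^-5) = 4.22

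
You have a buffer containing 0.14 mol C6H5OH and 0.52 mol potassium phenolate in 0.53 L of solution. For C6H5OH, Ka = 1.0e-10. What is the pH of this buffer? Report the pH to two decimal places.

pKa = −log(1.0 × 10^-10) = 10.000
Using pH = pKa + log([base]/[acid]) with [base]/[acid] = 0.52/0.14:
pH = 10.000 + (+0.570) = 10.57

pH = 10.57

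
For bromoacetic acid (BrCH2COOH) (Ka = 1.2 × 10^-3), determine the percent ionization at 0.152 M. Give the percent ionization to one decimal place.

BrCH2COOH ⇌ BrCH2COO- + H+; let x = [H+] at equilibrium.
Solve x² + 0.0012x − 0.000182 = 0 → x = 1.29 × 10^-2 M
Fraction ionized = 1.29 × 10^-2 / 0.152 = 0.0849 → 8.5%

8.5%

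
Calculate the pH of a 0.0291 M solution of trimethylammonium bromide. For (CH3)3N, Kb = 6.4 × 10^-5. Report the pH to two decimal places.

pH = 5.67

(CH3)3NH+ is the conjugate acid of the weak base (CH3)3N.
Ka = Kw/Kb = 1.0×10^-14 / 6.4 × 10^-5 = 1.56 × 10^-10
Ka = [H+]²/(0.0291 − [H+]) = 1.56 × 10^-10
Assume [H+] ≪ 0.0291: [H+] ≈ √(1.56 × 10^-10 × 0.0291) = 2.13 × 10^-6 M
([H+]/C₀ = 0.0073% < 5%, so the approximation holds.)
pH = −log(2.13 × 10^-6) = 5.67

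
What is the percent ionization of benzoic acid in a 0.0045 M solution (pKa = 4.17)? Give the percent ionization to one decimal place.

11.5%

C6H5COOH ⇌ C6H5COO- + H+; let x = [H+] at equilibrium.
Ka = 10^(−4.17) = 6.76 × 10^-5
Ka = x²/(C₀ − x); solving the quadratic gives x = 5.19 × 10^-4 M.
Fraction ionized = 5.19 × 10^-4 / 0.0045 = 0.1153 → 11.5%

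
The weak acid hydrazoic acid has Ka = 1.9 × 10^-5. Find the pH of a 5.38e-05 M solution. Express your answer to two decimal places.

HN3 ⇌ N3- + H+
Ka = [H+]²/(5.38e-05 − [H+]) = 1.9 × 10^-5
[H+] is not negligible relative to C₀; solve [H+]² + 1.9e-05·[H+] − 1.02e-09 = 0.
[H+] = (−Ka + √(Ka² + 4·Ka·C₀))/2 = 2.39 × 10^-5 M
pH = −log[H+] = −log(2.39 × 10^-5) = 4.62

pH = 4.62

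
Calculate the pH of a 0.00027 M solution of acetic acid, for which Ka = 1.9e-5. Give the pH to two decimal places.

pH = 4.20

CH3COOH ⇌ CH3COO- + H+
From the ICE table, Ka = [H+]²/(0.00027 − [H+]) = 1.9 × 10^-5.
The 5% rule fails; solving [H+]² + Ka·[H+] − Ka·C₀ = 0 exactly:
[H+] = [−1.9e-05 + √(1.9e-05² + 2.05e-08)]/2 = 6.28 × 10^-5 M
pH = −log[H+] = −log(6.28 × 10^-5) = 4.20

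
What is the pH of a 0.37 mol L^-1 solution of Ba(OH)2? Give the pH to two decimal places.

pH = 13.87

Ba(OH)2 is a strong base (each formula unit releases 2 OH-); [OH-] = 0.74 M.
pOH = -log(0.74) = 0.13
pH = 14.00 - 0.13 = 13.87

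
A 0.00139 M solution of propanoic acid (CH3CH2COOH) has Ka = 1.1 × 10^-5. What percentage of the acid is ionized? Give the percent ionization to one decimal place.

CH3CH2COOH ⇌ CH3CH2COO- + H+; let x = [H+] at equilibrium.
Solve x² + 1.1e-05x − 1.53e-08 = 0 → x = 1.18 × 10^-4 M
% ionization = x/C₀ × 100% = 1.18 × 10^-4/0.00139 × 100% = 8.5%

8.5%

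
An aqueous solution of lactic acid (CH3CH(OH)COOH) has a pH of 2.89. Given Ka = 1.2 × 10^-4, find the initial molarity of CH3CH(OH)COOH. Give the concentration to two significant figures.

C₀ = 1.5 × 10^-2 M

[H+] = 10^(-2.89) = 1.29 × 10^-3 M = x
Ka = x²/(C₀ − x) ⇒ C₀ = x + x²/Ka
C₀ = 1.29 × 10^-3 + (1.29 × 10^-3)²/(1.2 × 10^-4) = 1.52 × 10^-2 M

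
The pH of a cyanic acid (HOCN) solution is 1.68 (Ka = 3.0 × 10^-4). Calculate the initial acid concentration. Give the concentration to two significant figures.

C₀ = 1.5 M

[H+] = 10^(-1.68) = 2.09 × 10^-2 M = x
Ka = x²/(C₀ − x) ⇒ C₀ = x + x²/Ka
C₀ = 2.09 × 10^-2 + (2.09 × 10^-2)²/(3.0 × 10^-4) = 1.48 M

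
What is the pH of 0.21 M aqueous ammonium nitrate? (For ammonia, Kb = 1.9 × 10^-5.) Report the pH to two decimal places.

NH4+ is the conjugate acid of the weak base NH3.
Ka = Kw/Kb = 1.0×10^-14 / 1.9 × 10^-5 = 5.26 × 10^-10
Ka = [H+]²/(0.21 − [H+]) = 5.26 × 10^-10
Neglecting [H+] in the denominator: [H+] = √(5.26 × 10^-10 × 0.21) = 1.05 × 10^-5 M
Check: 0.005% ionized — well under 5%, approximation valid.
pH = −log(1.05 × 10^-5) = 4.98

pH = 4.98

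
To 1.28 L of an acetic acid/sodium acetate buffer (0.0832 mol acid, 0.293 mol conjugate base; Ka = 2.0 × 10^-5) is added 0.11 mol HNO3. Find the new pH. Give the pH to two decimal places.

pH = 4.68

Added H+ converts CH3COO- to CH3COOH: CH3COOH → 0.193 mol, CH3COO- → 0.183 mol.
pKa = −log(2.0 × 10^-5) = 4.699
Henderson–Hasselbalch with mole ratio 0.183/0.193: pH = 4.699 + (-0.023)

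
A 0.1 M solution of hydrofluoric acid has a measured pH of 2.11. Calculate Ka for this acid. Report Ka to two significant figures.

Ka = 6.5 × 10^-4

[H+] = 10^(-2.11) = 7.76 × 10^-3 M
At equilibrium [HA] = 0.1 − 7.76 × 10^-3 = 9.22 × 10^-2 M
Ka = [H+][A-]/[HA] = (7.76 × 10^-3)² / 9.22 × 10^-2 = 6.5 × 10^-4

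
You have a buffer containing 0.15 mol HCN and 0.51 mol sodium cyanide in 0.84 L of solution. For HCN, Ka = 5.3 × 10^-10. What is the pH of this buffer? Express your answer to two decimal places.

pKa = −log(5.3 × 10^-10) = 9.276
Henderson–Hasselbalch: pH = pKa + log([CN-]/[HCN]) = 9.276 + log(0.51/0.15)
pH = 9.276 + (+0.531) = 9.81

pH = 9.81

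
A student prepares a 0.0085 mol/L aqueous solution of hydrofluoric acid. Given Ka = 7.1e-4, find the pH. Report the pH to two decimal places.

pH = 2.67

HF ⇌ F- + H+
Let x = [H+] at equilibrium. Ka = x²/(0.0085 − x).
Here C₀/Ka ≈ 12, so the small-x approximation fails. Use the quadratic:
x = [−0.00071 + √(0.00071² + 2.41e-05)]/2 = 2.13 × 10^-3 M
pH = −log[H+] = −log(2.13 × 10^-3) = 2.67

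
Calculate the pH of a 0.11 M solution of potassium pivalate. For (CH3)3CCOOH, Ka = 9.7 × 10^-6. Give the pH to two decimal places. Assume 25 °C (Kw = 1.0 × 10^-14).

(CH3)3CCOO- is the conjugate base of the weak acid (CH3)3CCOOH.
Kb = Kw/Ka = 1.0×10^-14 / 9.7 × 10^-6 = 1.03 × 10^-9
From the ICE table, Kb = x²/(0.11 − x) = 1.03 × 10^-9.
Neglecting x in the denominator: x = √(1.03 × 10^-9 × 0.11) = 1.06 × 10^-5 M
(x/C₀ = 0.0097% < 5%, so the approximation holds.)
pOH = 4.97, so pH = 14.00 − pOH = 9.03

pH = 9.03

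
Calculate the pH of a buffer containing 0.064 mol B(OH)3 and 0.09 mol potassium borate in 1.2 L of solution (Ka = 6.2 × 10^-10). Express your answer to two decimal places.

pH = 9.36

pKa = −log(6.2 × 10^-10) = 9.208
Henderson–Hasselbalch: pH = pKa + log([B(OH)4-]/[B(OH)3]) = 9.208 + log(0.09/0.064)
pH = 9.208 + (+0.148) = 9.36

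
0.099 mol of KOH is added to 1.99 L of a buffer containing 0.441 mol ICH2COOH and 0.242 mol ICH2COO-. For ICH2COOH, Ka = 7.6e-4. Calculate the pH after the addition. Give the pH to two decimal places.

pH = 3.12

OH- converts ICH2COOH to ICH2COO-: ICH2COOH → 0.342 mol, ICH2COO- → 0.341 mol.
pKa = −log(7.6 × 10^-4) = 3.119
pH = pKa + log(n_ICH2COO-/n_ICH2COOH) = 3.119 + log(0.341/0.342) = 3.119 + (-0.001)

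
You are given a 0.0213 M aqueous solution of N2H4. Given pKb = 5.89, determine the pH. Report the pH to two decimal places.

N2H4 + H2O ⇌ N2H5+ + OH-
Kb = 10^(−5.89) = 1.29 × 10^-6
From the ICE table, Kb = [OH-]²/(0.0213 − [OH-]) = 1.29 × 10^-6.
Assume [OH-] ≪ 0.0213: [OH-] ≈ √(1.29 × 10^-6 × 0.0213) = 1.66 × 10^-4 M
Check: 0.78% ionized — well under 5%, approximation valid.
pOH = −log(1.66 × 10^-4) = 3.78; pH = 14.00 − 3.78 = 10.22

pH = 10.22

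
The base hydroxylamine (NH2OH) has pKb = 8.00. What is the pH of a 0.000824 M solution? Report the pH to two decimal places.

pH = 8.46

NH2OH + H2O ⇌ NH3OH+ + OH-
Kb = 10^(−8.00) = 1.00 × 10^-8
Let x = [OH-] at equilibrium. Kb = x²/(0.000824 − x).
Since Kb ≪ C₀, x ≈ √(Kb·C₀) = 2.87 × 10^-6 M.
Check: 0.35% ionized — well under 5%, approximation valid.
pOH = −log(2.87 × 10^-6) = 5.54; pH = 14.00 − 5.54 = 8.46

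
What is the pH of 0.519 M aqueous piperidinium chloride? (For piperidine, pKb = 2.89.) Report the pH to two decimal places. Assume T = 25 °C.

pH = 5.70

C5H10NH2+ is the conjugate acid of the weak base C5H10NH.
Kb = 10^(−2.89) = 1.29 × 10^-3
Ka = Kw/Kb = 1.0×10^-14 / 1.29 × 10^-3 = 7.75 × 10^-12
From the ICE table, Ka = [H+]²/(0.519 − [H+]) = 7.75 × 10^-12.
Neglecting [H+] in the denominator: [H+] = √(7.75 × 10^-12 × 0.519) = 2.01 × 10^-6 M
Check: 0.00039% ionized — well under 5%, approximation valid.
pH = −log[H+] = −log(2.01 × 10^-6) = 5.70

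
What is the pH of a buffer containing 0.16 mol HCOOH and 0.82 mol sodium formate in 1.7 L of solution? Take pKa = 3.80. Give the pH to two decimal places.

pH = 4.51

Using pH = pKa + log([base]/[acid]) with [base]/[acid] = 0.82/0.16:
pH = 3.80 + (+0.710) = 4.51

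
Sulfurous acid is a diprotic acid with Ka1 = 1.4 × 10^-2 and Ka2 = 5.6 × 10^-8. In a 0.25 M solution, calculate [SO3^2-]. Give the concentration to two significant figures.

First ionization gives [H+] ≈ [HSO3-] = 5.26 × 10^-2 M.
Second step: Ka2 = [H+][SO3^2-]/[HSO3-] ≈ [SO3^2-] (since [H+] ≈ [HSO3-]).
So [SO3^2-] ≈ Ka2.

5.6 × 10^-8 M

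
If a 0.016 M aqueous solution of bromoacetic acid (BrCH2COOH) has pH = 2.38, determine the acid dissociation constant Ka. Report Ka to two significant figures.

[H+] = 10^(-2.38) = 4.17 × 10^-3 M
At equilibrium [HA] = 0.016 − 4.17 × 10^-3 = 1.18 × 10^-2 M
Ka = [H+][A-]/[HA] = (4.17 × 10^-3)² / 1.18 × 10^-2 = 1.5 × 10^-3

Ka = 1.5 × 10^-3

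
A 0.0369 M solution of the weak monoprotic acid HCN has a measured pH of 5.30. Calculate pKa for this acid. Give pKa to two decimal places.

pKa = 9.17

[H+] = 10^(-5.30) = 5.01 × 10^-6 M
At equilibrium [HA] = 0.0369 − 5.01 × 10^-6 = 3.69 × 10^-2 M
Ka = [H+][A-]/[HA] = (5.01 × 10^-6)² / 3.69 × 10^-2 = 6.80 × 10^-10
pKa = -log(6.80 × 10^-10) = 9.17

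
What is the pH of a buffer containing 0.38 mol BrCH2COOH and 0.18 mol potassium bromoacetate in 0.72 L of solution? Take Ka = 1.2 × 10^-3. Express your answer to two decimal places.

pH = 2.60

pKa = −log(1.2 × 10^-3) = 2.921
pH = pKa + log([A⁻]/[HA]) = 2.921 + log(0.18/0.38)
pH = 2.921 + (-0.325) = 2.60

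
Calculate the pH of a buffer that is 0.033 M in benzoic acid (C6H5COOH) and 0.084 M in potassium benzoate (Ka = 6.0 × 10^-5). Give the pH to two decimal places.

pH = 4.63

pKa = −log(6.0 × 10^-5) = 4.222
pH = pKa + log([A⁻]/[HA]) = 4.222 + log(0.084/0.033)
pH = 4.222 + (+0.406) = 4.63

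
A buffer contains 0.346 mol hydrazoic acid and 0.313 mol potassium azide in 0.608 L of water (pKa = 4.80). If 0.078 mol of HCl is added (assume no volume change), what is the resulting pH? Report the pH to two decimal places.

pH = 4.54

Added H+ converts N3- to HN3: HN3 → 0.424 mol, N3- → 0.235 mol.
pH = pKa + log(n_N3-/n_HN3) = 4.80 + log(0.235/0.424) = 4.80 + (-0.256)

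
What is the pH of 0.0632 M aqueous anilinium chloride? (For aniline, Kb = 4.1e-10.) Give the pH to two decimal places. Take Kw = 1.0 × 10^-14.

C6H5NH3+ is the conjugate acid of the weak base C6H5NH2.
Ka = Kw/Kb = 1.0×10^-14 / 4.1 × 10^-10 = 2.44 × 10^-5
Let x = [H+] at equilibrium. Ka = x²/(0.0632 − x).
Neglecting x in the denominator: x = √(2.44 × 10^-5 × 0.0632) = 1.24 × 10^-3 M
(x/C₀ = 2% < 5%, so the approximation holds.)
pH = −log(1.24 × 10^-3) = 2.91

pH = 2.91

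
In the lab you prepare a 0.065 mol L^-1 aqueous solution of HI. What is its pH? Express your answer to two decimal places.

pH = 1.19

HI is a strong acid and dissociates completely, so [H+] = 0.065 M.
pH = -log(0.065) = 1.19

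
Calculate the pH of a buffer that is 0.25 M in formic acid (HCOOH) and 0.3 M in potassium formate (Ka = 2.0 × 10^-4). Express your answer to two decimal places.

pH = 3.78

pKa = −log(2.0 × 10^-4) = 3.699
Using pH = pKa + log([base]/[acid]) with [base]/[acid] = 0.3/0.25:
pH = 3.699 + (+0.079) = 3.78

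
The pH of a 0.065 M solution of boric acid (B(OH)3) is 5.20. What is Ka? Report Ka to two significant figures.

[H+] = 10^(-5.20) = 6.31 × 10^-6 M
At equilibrium [HA] = 0.065 − 6.31 × 10^-6 = 6.50 × 10^-2 M
Ka = [H+][A-]/[HA] = (6.31 × 10^-6)² / 6.50 × 10^-2 = 6.1 × 10^-10

Ka = 6.1 × 10^-10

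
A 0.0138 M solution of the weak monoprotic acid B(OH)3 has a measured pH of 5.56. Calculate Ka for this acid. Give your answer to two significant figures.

[H+] = 10^(-5.56) = 2.75 × 10^-6 M
At equilibrium [HA] = 0.0138 − 2.75 × 10^-6 = 1.38 × 10^-2 M
Ka = [H+][A-]/[HA] = (2.75 × 10^-6)² / 1.38 × 10^-2 = 5.5 × 10^-10

Ka = 5.5 × 10^-10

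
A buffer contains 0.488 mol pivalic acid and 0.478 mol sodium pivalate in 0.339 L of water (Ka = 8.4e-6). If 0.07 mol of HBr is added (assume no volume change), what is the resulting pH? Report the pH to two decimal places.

After neutralization: n((CH3)3CCOOH) = 0.558 mol, n((CH3)3CCOO-) = 0.408 mol.
pKa = −log(8.4 × 10^-6) = 5.076
pH = pKa + log([A⁻]/[HA]) = 5.076 + log(0.408/0.558) = 5.076 -0.136

pH = 4.94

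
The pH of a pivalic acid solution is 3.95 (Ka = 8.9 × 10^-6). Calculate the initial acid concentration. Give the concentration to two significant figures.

[H+] = 10^(-3.95) = 1.12 × 10^-4 M = x
Ka = x²/(C₀ − x) ⇒ C₀ = x + x²/Ka
C₀ = 1.12 × 10^-4 + (1.12 × 10^-4)²/(8.9 × 10^-6) = 1.52 × 10^-3 M

C₀ = 1.5 × 10^-3 M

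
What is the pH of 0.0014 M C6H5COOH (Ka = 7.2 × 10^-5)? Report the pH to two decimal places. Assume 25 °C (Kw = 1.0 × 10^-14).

C6H5COOH ⇌ C6H5COO- + H+
Ka = [H+]²/(0.0014 − [H+]) = 7.2 × 10^-5
Here C₀/Ka ≈ 19.4, so the small-[H+] approximation fails. Use the quadratic:
[H+] = [−7.2e-05 + √(7.2e-05² + 4.03e-07)]/2 = 2.84 × 10^-4 M
pH = −log[H+] = −log(2.84 × 10^-4) = 3.55

pH = 3.55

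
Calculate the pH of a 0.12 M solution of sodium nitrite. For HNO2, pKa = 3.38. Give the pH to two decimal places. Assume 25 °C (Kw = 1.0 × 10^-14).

pH = 8.23

NO2- is the conjugate base of the weak acid HNO2.
Ka = 10^(−3.38) = 4.17 × 10^-4
Kb = Kw/Ka = 1.0×10^-14 / 4.17 × 10^-4 = 2.40 × 10^-11
Let x = [OH-] at equilibrium. Kb = x²/(0.12 − x).
Neglecting x in the denominator: x = √(2.40 × 10^-11 × 0.12) = 1.70 × 10^-6 M
Check: 0.0014% ionized — well under 5%, approximation valid.
pOH = −log(1.70 × 10^-6) = 5.77; pH = 14.00 − 5.77 = 8.23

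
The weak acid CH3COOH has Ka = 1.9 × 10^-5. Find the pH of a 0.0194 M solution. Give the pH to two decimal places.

CH3COOH ⇌ CH3COO- + H+
From the ICE table, Ka = [H+]²/(0.0194 − [H+]) = 1.9 × 10^-5.
Assume [H+] ≪ 0.0194: [H+] ≈ √(1.9 × 10^-5 × 0.0194) = 6.07 × 10^-4 M
([H+]/C₀ = 3.1% < 5%, so the approximation holds.)
pH = −log(6.07 × 10^-4) = 3.22

pH = 3.22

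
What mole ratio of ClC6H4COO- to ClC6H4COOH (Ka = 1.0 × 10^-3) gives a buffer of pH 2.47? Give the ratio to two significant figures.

ratio = 0.30

pKa = -log(1.0 × 10^-3) = 3.000
pH = pKa + log(r) ⇒ log(r) = 2.47 − 3.000 = -0.530
r = [ClC6H4COO-]/[ClC6H4COOH] = 10^(-0.530) = 0.295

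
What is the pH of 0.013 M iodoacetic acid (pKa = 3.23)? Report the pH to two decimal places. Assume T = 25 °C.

pH = 2.60

ICH2COOH ⇌ ICH2COO- + H+
Ka = 10^(−3.23) = 5.89 × 10^-4
Ka = x²/(0.013 − x) = 5.89 × 10^-4
Here C₀/Ka ≈ 22.1, so the small-x approximation fails. Use the quadratic:
x = [−0.000589 + √(0.000589² + 3.06e-05)]/2 = 2.49 × 10^-3 M
pH = −log[H+] = −log(2.49 × 10^-3) = 2.60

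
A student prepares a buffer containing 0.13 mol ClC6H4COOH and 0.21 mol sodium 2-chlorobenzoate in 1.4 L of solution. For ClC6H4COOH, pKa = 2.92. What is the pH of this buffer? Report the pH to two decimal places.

pH = pKa + log([A⁻]/[HA]) = 2.92 + log(0.21/0.13)
pH = 2.92 + (+0.208) = 3.13

pH = 3.13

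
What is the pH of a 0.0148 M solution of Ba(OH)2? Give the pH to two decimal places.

Ba(OH)2 is a strong base (each formula unit releases 2 OH-); [OH-] = 0.0296 M.
pOH = -log(0.0296) = 1.53
pH = 14.00 - 1.53 = 12.47

pH = 12.47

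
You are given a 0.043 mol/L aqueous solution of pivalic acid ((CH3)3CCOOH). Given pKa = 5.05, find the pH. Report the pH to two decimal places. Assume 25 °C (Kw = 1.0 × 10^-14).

(CH3)3CCOOH ⇌ (CH3)3CCOO- + H+
Ka = 10^(−5.05) = 8.91 × 10^-6
Let x = [H+] at equilibrium. Ka = x²/(0.043 − x).
Assume x ≪ 0.043: x ≈ √(8.91 × 10^-6 × 0.043) = 6.19 × 10^-4 M
(x/C₀ = 1.4% < 5%, so the approximation holds.)
pH = −log(6.19 × 10^-4) = 3.21

pH = 3.21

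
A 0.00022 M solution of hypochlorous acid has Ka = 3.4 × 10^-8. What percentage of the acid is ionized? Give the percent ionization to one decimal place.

HOCl ⇌ OCl- + H+; let x = [H+] at equilibrium.
x ≈ √(Ka·C₀) = √(3.4 × 10^-8 × 0.00022) = 2.73 × 10^-6 M
Fraction ionized = 2.73 × 10^-6 / 0.00022 = 0.0124 → 1.2%

1.2%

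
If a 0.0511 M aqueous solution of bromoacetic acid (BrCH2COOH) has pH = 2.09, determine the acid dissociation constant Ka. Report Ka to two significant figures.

Ka = 1.5 × 10^-3

[H+] = 10^(-2.09) = 8.13 × 10^-3 M
At equilibrium [HA] = 0.0511 − 8.13 × 10^-3 = 4.30 × 10^-2 M
Ka = [H+][A-]/[HA] = (8.13 × 10^-3)² / 4.30 × 10^-2 = 1.5 × 10^-3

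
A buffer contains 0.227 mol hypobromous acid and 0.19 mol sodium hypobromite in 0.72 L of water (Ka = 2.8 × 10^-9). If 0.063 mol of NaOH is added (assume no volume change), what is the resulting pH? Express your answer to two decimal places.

pH = 8.74

OH- converts HOBr to OBr-: HOBr → 0.164 mol, OBr- → 0.253 mol.
pKa = −log(2.8 × 10^-9) = 8.553
pH = pKa + log(n_OBr-/n_HOBr) = 8.553 + log(0.253/0.164) = 8.553 + (+0.188)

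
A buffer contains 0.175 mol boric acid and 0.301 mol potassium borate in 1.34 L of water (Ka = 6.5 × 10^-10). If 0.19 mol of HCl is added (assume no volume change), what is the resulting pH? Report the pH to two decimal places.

Added H+ converts B(OH)4- to B(OH)3: B(OH)3 → 0.365 mol, B(OH)4- → 0.111 mol.
pKa = −log(6.5 × 10^-10) = 9.187
pH = pKa + log([A⁻]/[HA]) = 9.187 + log(0.111/0.365) = 9.187 -0.517

pH = 8.67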